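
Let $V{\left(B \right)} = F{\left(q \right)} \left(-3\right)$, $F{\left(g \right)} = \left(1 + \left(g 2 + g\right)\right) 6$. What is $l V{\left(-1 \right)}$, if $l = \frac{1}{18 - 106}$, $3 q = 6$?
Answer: $\frac{63}{44} \approx 1.4318$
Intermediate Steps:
$q = 2$ ($q = \frac{1}{3} \cdot 6 = 2$)
$F{\left(g \right)} = 6 + 18 g$ ($F{\left(g \right)} = \left(1 + \left(2 g + g\right)\right) 6 = \left(1 + 3 g\right) 6 = 6 + 18 g$)
$V{\left(B \right)} = -126$ ($V{\left(B \right)} = \left(6 + 18 \cdot 2\right) \left(-3\right) = \left(6 + 36\right) \left(-3\right) = 42 \left(-3\right) = -126$)
$l = - \frac{1}{88}$ ($l = \frac{1}{-88} = - \frac{1}{88} \approx -0.011364$)
$l V{\left(-1 \right)} = \left(- \frac{1}{88}\right) \left(-126\right) = \frac{63}{44}$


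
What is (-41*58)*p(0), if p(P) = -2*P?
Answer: 0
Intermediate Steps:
(-41*58)*p(0) = (-41*58)*(-2*0) = -2378*0 = 0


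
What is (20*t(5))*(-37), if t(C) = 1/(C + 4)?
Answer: -740/9 ≈ -82.222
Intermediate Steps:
t(C) = 1/(4 + C)
(20*t(5))*(-37) = (20/(4 + 5))*(-37) = (20/9)*(-37) = -740/9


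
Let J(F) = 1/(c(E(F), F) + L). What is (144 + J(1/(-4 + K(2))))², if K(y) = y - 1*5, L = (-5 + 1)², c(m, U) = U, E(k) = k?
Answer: 255712081/12321 ≈ 20754.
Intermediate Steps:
L = 16 (L = (-4)² = 16)
K(y) = -5 + y (K(y) = y - 5 = -5 + y)
J(F) = 1/(16 + F) (J(F) = 1/(F + 16) = 1/(16 + F))
(144 + J(1/(-4 + K(2))))² = (144 + 1/(16 + 1/(-4 + (-5 + 2))))² = (144 + 1/(16 + 1/(-4 - 3)))² = (144 + 1/(16 + 1/(-7)))² = (144 + 1/(16 - ⅐))² = (144 + 1/(111/7))² = (144 + 7/111)² = (15991/111)² = 255712081/12321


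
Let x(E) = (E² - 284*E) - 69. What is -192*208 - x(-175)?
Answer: -120192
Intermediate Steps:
x(E) = -69 + E² - 284*E
-192*208 - x(-175) = -192*208 - (-69 + (-175)² - 284*(-175)) = -39936 - (-69 + 30625 + 49700) = -39936 - 1*80256 = -39936 - 80256 = -120192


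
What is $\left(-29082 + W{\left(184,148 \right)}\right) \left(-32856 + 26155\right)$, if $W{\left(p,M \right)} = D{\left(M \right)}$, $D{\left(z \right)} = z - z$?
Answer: $194878482$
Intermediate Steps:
$D{\left(z \right)} = 0$
$W{\left(p,M \right)} = 0$
$\left(-29082 + W{\left(184,148 \right)}\right) \left(-32856 + 26155\right) = \left(-29082 + 0\right) \left(-32856 + 26155\right) = \left(-29082\right) \left(-6701\right) = 194878482$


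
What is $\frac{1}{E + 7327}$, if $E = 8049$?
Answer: $\frac{1}{15376} \approx 6.5036 \cdot 10^{-5}$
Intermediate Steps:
$\frac{1}{E + 7327} = \frac{1}{8049 + 7327} = \frac{1}{15376}$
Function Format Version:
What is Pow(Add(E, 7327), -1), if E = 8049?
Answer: Rational(1, 15376) ≈ 6.5036e-5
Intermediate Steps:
Pow(Add(E, 7327), -1) = Pow(Add(8049, 7327), -1) = Pow(15376, -1) = Rational(1, 15376)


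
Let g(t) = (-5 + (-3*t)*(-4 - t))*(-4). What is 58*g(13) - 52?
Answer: -152708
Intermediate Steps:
g(t) = 20 + 12*t*(-4 - t) (g(t) = (-5 - 3*t*(-4 - t))*(-4) = 20 + 12*t*(-4 - t))
58*g(13) - 52 = 58*(20 - 48*13 - 12*13²) - 52 = 58*(20 - 624 - 12*169) - 52 = 58*(20 - 624 - 2028) - 52 = 58*(-2632) - 52 = -152656 - 52 = -152708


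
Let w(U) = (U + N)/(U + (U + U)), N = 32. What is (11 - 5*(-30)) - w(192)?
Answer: 2891/18 ≈ 160.61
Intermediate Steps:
w(U) = (32 + U)/(3*U) (w(U) = (U + 32)/(U + (U + U)) = (32 + U)/(U + 2*U) = (32 + U)/((3*U)) = (32 + U)*(1/(3*U)) = (32 + U)/(3*U))
(11 - 5*(-30)) - w(192) = (11 - 5*(-30)) - (32 + 192)/(3*192) = (11 + 150) - 224/(3*192) = 161 - 1*7/18 = 161 - 7/18 = 2891/18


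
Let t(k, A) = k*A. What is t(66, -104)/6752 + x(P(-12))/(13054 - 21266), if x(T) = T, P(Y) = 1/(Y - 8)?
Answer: -35229269/34654640 ≈ -1.0166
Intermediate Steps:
P(Y) = 1/(-8 + Y)
t(k, A) = A*k
t(66, -104)/6752 + x(P(-12))/(13054 - 21266) = -104*66/6752 + 1/((-8 - 12)*(13054 - 21266)) = -6864*1/6752 + 1/(-20*(-8212)) = -429/422 - 1/20*(-1/8212) = -429/422 + 1/164240 = -35229269/34654640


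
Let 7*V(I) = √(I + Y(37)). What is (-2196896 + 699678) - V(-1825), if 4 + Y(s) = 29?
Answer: -1497218 - 30*I*√2/7 ≈ -1.4972e+6 - 6.0609*I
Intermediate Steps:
Y(s) = 25 (Y(s) = -4 + 29 = 25)
V(I) = √(25 + I)/7 (V(I) = √(I + 25)/7 = √(25 + I)/7)
(-2196896 + 699678) - V(-1825) = (-2196896 + 699678) - √(25 - 1825)/7 = -1497218 - √(-1800)/7 = -1497218 - 30*I*√2/7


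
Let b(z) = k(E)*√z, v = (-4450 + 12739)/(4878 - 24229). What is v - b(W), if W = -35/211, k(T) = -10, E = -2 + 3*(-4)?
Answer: -8289/19351 + 10*I*√7385/211 ≈ -0.42835 + 4.0728*I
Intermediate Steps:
E = -14 (E = -2 - 12 = -14)
W = -35/211 (W = -35*1/211 = -35/211 ≈ -0.16588)
v = -8289/19351 (v = 8289/(-19351) = 8289*(-1/19351) = -8289/19351 ≈ -0.42835)
b(z) = -10*√z
v - b(W) = -8289/19351 - (-10)*√(-35/211) = -8289/19351 - (-10)*I*√7385/211 = -8289/19351 + 10*I*√7385/211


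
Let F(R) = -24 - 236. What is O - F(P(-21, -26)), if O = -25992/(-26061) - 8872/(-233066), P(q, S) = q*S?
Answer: 264251941904/1012322171 ≈ 261.04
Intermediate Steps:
P(q, S) = S*q
F(R) = -260
O = 1048177444/1012322171 (O = -25992*(-1/26061) - 8872*(-1/233066) = 8664/8687 + 4436/116533 = 1048177444/1012322171 ≈ 1.0354)
O - F(P(-21, -26)) = 1048177444/1012322171 - 1*(-260) = 1048177444/1012322171 + 260 = 264251941904/1012322171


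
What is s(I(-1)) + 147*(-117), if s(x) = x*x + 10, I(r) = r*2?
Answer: -17185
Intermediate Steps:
I(r) = 2*r
s(x) = 10 + x² (s(x) = x² + 10 = 10 + x²)
s(I(-1)) + 147*(-117) = (10 + (2*(-1))²) + 147*(-117) = (10 + (-2)²) - 17199 = (10 + 4) - 17199 = 14 - 17199 = -17185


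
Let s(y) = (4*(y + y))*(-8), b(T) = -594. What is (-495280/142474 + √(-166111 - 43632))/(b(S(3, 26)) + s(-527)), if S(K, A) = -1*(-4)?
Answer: -123820/1180183379 + I*√209743/33134 ≈ -0.00010492 + 0.013822*I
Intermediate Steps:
S(K, A) = 4
s(y) = -64*y (s(y) = (4*(2*y))*(-8) = (8*y)*(-8) = -64*y)
(-495280/142474 + √(-166111 - 43632))/(b(S(3, 26)) + s(-527)) = (-495280/142474 + √(-166111 - 43632))/(-594 - 64*(-527)) = (-495280*1/142474 + √(-209743))/(-594 + 33728) = (-247640/71237 + I*√209743)/33134 = (-247640/71237 + I*√209743)*(1/33134) = -123820/1180183379 + I*√209743/33134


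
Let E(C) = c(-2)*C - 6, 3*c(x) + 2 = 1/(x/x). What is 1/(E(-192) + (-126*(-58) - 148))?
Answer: 1/7218 ≈ 0.00013854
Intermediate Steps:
c(x) = -1/3 (c(x) = -2/3 + 1/(3*((x/x))) = -2/3 + (1/3)/1 = -2/3 + (1/3)*1 = -2/3 + 1/3 = -1/3)
E(C) = -6 - C/3 (E(C) = -C/3 - 6 = -6 - C/3)
1/(E(-192) + (-126*(-58) - 148)) = 1/((-6 - 1/3*(-192)) + (-126*(-58) - 148)) = 1/((-6 + 64) + (7308 - 148)) = 1/(58 + 7160) = 1/7218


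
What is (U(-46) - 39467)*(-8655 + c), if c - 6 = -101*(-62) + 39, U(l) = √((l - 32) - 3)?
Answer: 92668516 - 21132*I ≈ 9.2669e+7 - 21132.0*I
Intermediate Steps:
U(l) = √(-35 + l) (U(l) = √((-32 + l) - 3) = √(-35 + l))
c = 6307 (c = 6 + (-101*(-62) + 39) = 6 + (6262 + 39) = 6 + 6301 = 6307)
(U(-46) - 39467)*(-8655 + c) = (√(-35 - 46) - 39467)*(-8655 + 6307) = (√(-81) - 39467)*(-2348) = (9*I - 39467)*(-2348) = (-39467 + 9*I)*(-2348) = 92668516 - 21132*I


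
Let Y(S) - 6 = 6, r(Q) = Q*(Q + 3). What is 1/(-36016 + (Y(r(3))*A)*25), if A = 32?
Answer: -1/26416 ≈ -3.7856e-5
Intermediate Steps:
r(Q) = Q*(3 + Q)
Y(S) = 12 (Y(S) = 6 + 6 = 12)
1/(-36016 + (Y(r(3))*A)*25) = 1/(-36016 + (12*32)*25) = 1/(-36016 + 384*25) = 1/(-36016 + 9600) = 1/(-26416) = -1/26416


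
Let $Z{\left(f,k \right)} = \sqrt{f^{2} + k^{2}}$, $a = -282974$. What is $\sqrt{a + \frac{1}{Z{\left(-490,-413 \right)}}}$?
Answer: $\frac{\sqrt{-3370050838574 + 3451 \sqrt{29}}}{3451} \approx 531.95 i$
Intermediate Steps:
$\sqrt{a + \frac{1}{Z{\left(-490,-413 \right)}}} = \sqrt{-282974 + \frac{1}{\sqrt{\left(-490\right)^{2} + \left(-413\right)^{2}}}} = \sqrt{-282974 + \frac{1}{\sqrt{240100 + 170569}}} = \sqrt{-282974 + \frac{1}{\sqrt{410669}}} = \sqrt{-282974 + \frac{1}{119 \sqrt{29}}} = \sqrt{-282974 + \frac{\sqrt{29}}{3451}}$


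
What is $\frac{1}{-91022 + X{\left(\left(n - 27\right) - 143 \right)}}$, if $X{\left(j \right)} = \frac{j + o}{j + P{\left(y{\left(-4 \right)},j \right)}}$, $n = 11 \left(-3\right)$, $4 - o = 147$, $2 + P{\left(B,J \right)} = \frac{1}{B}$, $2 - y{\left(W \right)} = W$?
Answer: $- \frac{1229}{111863962} \approx -1.0987 \cdot 10^{-5}$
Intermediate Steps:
$y{\left(W \right)} = 2 - W$
$P{\left(B,J \right)} = -2 + \frac{1}{B}$
$o = -143$ ($o = 4 - 147 = -143$)
$n = -33$
$X{\left(j \right)} = \frac{-143 + j}{- \frac{11}{6} + j}$ ($X{\left(j \right)} = \frac{j - 143}{j - \left(2 - \frac{1}{2 - -4}\right)} = \frac{-143 + j}{j - \left(2 - \frac{1}{2 + 4}\right)} = \frac{-143 + j}{j - \left(2 - \frac{1}{6}\right)} = \frac{-143 + j}{j + \left(-2 + \frac{1}{6}\right)} = \frac{-143 + j}{j - \frac{11}{6}} = \frac{-143 + j}{- \frac{11}{6} + j}$)
$\frac{1}{-91022 + X{\left(\left(n - 27\right) - 143 \right)}} = \frac{1}{-91022 + \frac{6 \left(-143 - 203\right)}{-11 + 6 \left(\left(-33 - 27\right) - 143\right)}} = \frac{1}{-91022 + \frac{6 \left(-143 - 203\right)}{-11 + 6 \left(-60 - 143\right)}} = \frac{1}{-91022 + \frac{6 \left(-143 - 203\right)}{-11 + 6 \left(-203\right)}} = \frac{1}{-91022 + 6 \frac{1}{-11 - 1218} \left(-346\right)} = \frac{1}{-91022 + 6 \frac{1}{-1229} \left(-346\right)} = \frac{1}{-91022 + 6 \left(- \frac{1}{1229}\right) \left(-346\right)} = \frac{1}{-91022 + \frac{2076}{1229}} = \frac{1}{- \frac{111863962}{1229}} = - \frac{1229}{111863962}$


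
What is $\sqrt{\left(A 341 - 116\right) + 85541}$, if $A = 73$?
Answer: $\sqrt{110318} \approx 332.14$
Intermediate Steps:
$\sqrt{\left(A 341 - 116\right) + 85541} = \sqrt{\left(73 \cdot 341 - 116\right) + 85541} = \sqrt{\left(24893 - 116\right) + 85541} = \sqrt{24777 + 85541} = \sqrt{110318}$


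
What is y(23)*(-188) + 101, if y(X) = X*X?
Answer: -99351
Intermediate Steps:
y(X) = X**2
y(23)*(-188) + 101 = 23**2*(-188) + 101 = 529*(-188) + 101 = -99452 + 101 = -99351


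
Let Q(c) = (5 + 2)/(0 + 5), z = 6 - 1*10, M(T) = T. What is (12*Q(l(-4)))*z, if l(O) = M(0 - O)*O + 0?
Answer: -336/5 ≈ -67.200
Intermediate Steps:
l(O) = -O**2 (l(O) = (0 - O)*O + 0 = (-O)*O + 0 = -O**2 + 0 = -O**2)
z = -4 (z = 6 - 10 = -4)
Q(c) = 7/5
(12*Q(l(-4)))*z = (12*(7/5))*(-4) = (84/5)*(-4) = -336/5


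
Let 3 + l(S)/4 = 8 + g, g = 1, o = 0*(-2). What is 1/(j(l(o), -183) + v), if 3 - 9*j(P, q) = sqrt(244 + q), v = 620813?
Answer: 50285880/31218144782339 + 9*sqrt(61)/31218144782339 ≈ 1.6108e-6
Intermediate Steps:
o = 0
l(S) = 24 (l(S) = -12 + 4*(8 + 1) = -12 + 4*9 = -12 + 36 = 24)
j(P, q) = 1/3 - sqrt(244 + q)/9
1/(j(l(o), -183) + v) = 1/((1/3 - sqrt(244 - 183)/9) + 620813) = 1/((1/3 - sqrt(61)/9) + 620813) = 1/(1862440/3 - sqrt(61)/9)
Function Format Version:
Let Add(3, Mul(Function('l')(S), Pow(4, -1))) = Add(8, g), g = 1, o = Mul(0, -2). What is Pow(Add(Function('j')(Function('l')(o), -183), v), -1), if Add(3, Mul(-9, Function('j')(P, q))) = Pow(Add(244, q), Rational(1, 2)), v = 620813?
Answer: Add(Rational(50285880, 31218144782339), Mul(Rational(9, 31218144782339), Pow(61, Rational(1, 2)))) ≈ 1.6108e-6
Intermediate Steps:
o = 0
Function('l')(S) = 24 (Function('l')(S) = Add(-12, Mul(4, Add(8, 1))) = Add(-12, Mul(4, 9)) = Add(-12, 36) = 24)
Function('j')(P, q) = Add(Rational(1, 3), Mul(Rational(-1, 9), Pow(Add(244, q), Rational(1, 2))))
Pow(Add(Function('j')(Function('l')(o), -183), v), -1) = Pow(Add(Add(Rational(1, 3), Mul(Rational(-1, 9), Pow(Add(244, -183), Rational(1, 2)))), 620813), -1) = Pow(Add(Add(Rational(1, 3), Mul(Rational(-1, 9), Pow(61, Rational(1, 2)))), 620813), -1) = Pow(Add(Rational(1862440, 3), Mul(Rational(-1, 9), Pow(61, Rational(1, 2)))), -1)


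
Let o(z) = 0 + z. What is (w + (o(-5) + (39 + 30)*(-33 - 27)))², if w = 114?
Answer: 16248961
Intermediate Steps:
o(z) = z
(w + (o(-5) + (39 + 30)*(-33 - 27)))² = (114 + (-5 + (39 + 30)*(-33 - 27)))² = (114 + (-5 + 69*(-60)))² = (114 + (-5 - 4140))² = (114 - 4145)² = (-4031)² = 16248961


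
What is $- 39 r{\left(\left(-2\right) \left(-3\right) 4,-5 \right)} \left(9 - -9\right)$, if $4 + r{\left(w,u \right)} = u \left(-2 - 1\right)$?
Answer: $-7722$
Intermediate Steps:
$r{\left(w,u \right)} = -4 - 3 u$ ($r{\left(w,u \right)} = -4 + u \left(-2 - 1\right) = -4 + u \left(-3\right) = -4 - 3 u$)
$- 39 r{\left(\left(-2\right) \left(-3\right) 4,-5 \right)} \left(9 - -9\right) = - 39 \left(-4 - -15\right) \left(9 - -9\right) = - 39 \left(-4 + 15\right) \left(9 + 9\right) = \left(-39\right) 11 \cdot 18 = \left(-429\right) 18 = -7722$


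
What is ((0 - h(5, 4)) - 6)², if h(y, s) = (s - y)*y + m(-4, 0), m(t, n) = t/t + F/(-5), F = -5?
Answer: 9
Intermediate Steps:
m(t, n) = 2 (m(t, n) = t/t - 5/(-5) = 1 - 5*(-⅕) = 1 + 1 = 2)
h(y, s) = 2 + y*(s - y) (h(y, s) = (s - y)*y + 2 = y*(s - y) + 2 = 2 + y*(s - y))
((0 - h(5, 4)) - 6)² = ((0 - (2 - 1*5² + 4*5)) - 6)² = ((0 - (2 - 1*25 + 20)) - 6)² = ((0 - (2 - 25 + 20)) - 6)² = ((0 - 1*(-3)) - 6)² = ((0 + 3) - 6)² = (3 - 6)² = (-3)² = 9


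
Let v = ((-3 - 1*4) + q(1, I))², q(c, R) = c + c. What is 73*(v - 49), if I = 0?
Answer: -1752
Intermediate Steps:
q(c, R) = 2*c
v = 25 (v = ((-3 - 1*4) + 2*1)² = ((-3 - 4) + 2)² = (-7 + 2)² = (-5)² = 25)
73*(v - 49) = 73*(25 - 49) = 73*(-24) = -1752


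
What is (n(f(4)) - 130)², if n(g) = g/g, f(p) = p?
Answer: 16641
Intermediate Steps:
n(g) = 1
(n(f(4)) - 130)² = (1 - 130)² = (-129)² = 16641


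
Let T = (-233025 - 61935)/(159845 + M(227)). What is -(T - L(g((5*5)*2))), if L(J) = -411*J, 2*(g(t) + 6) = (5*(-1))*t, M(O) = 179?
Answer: 1077018393/20003 ≈ 53843.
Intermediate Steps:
g(t) = -6 - 5*t/2 (g(t) = -6 + ((5*(-1))*t)/2 = -6 + (-5*t)/2 = -6 - 5*t/2)
T = -36870/20003 (T = (-233025 - 61935)/(159845 + 179) = -294960/160024 = -294960*1/160024 = -36870/20003 ≈ -1.8432)
-(T - L(g((5*5)*2))) = -(-36870/20003 - (-411)*(-6 - 5*5*5*2/2)) = -(-36870/20003 - (-411)*(-6 - 125*2/2)) = -(-36870/20003 - (-411)*(-6 - 5/2*50)) = -(-36870/20003 - (-411)*(-6 - 125)) = -(-36870/20003 - (-411)*(-131)) = -(-36870/20003 - 1*53841) = -(-36870/20003 - 53841) = -1*(-1077018393/20003) = 1077018393/20003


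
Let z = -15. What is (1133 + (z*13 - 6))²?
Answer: 868624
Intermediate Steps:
(1133 + (z*13 - 6))² = (1133 + (-15*13 - 6))² = (1133 + (-195 - 6))² = (1133 - 201)² = 932² = 868624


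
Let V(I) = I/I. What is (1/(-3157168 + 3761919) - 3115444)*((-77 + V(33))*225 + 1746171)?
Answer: -3257687123731032453/604751 ≈ -5.3868e+12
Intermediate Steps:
V(I) = 1
(1/(-3157168 + 3761919) - 3115444)*((-77 + V(33))*225 + 1746171) = (1/(-3157168 + 3761919) - 3115444)*((-77 + 1)*225 + 1746171) = (1/604751 - 3115444)*(-76*225 + 1746171) = (1/604751 - 3115444)*(-17100 + 1746171) = -1884067874443/604751*1729071 = -3257687123731032453/604751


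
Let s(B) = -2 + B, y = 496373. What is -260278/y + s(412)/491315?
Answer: -25534994528/48775100099 ≈ -0.52353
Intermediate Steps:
-260278/y + s(412)/491315 = -260278/496373 + (-2 + 412)/491315 = -260278*1/496373 + 410*(1/491315) = -260278/496373 + 82/98263 = -25534994528/48775100099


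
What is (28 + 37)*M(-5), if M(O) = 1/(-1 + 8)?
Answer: 65/7 ≈ 9.2857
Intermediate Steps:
M(O) = ⅐ (M(O) = 1/7 = ⅐)
(28 + 37)*M(-5) = (28 + 37)*(⅐) = 65*(⅐) = 65/7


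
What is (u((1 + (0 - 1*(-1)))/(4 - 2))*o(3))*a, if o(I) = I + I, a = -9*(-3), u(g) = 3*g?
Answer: 486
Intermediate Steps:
a = 27
o(I) = 2*I
(u((1 + (0 - 1*(-1)))/(4 - 2))*o(3))*a = ((3*((1 + (0 - 1*(-1)))/(4 - 2)))*(2*3))*27 = ((3*((1 + (0 + 1))/2))*6)*27 = ((3*((1 + 1)*(½)))*6)*27 = ((3*(2*(½)))*6)*27 = ((3*1)*6)*27 = (3*6)*27 = 18*27 = 486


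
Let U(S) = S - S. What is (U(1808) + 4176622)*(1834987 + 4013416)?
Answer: 24426568634666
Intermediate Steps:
U(S) = 0
(U(1808) + 4176622)*(1834987 + 4013416) = (0 + 4176622)*(1834987 + 4013416) = 4176622*5848403 = 24426568634666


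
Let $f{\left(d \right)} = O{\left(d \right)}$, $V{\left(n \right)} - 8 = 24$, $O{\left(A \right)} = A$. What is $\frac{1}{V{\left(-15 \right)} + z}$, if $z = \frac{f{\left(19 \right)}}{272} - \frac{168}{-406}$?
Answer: $\frac{7888}{256231} \approx 0.030785$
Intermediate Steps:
$V{\left(n \right)} = 32$ ($V{\left(n \right)} = 8 + 24 = 32$)
$f{\left(d \right)} = d$
$z = \frac{3815}{7888}$ ($z = \frac{19}{272} - \frac{168}{-406} = 19 \cdot \frac{1}{272} - - \frac{12}{29} = \frac{19}{272} + \frac{12}{29} = \frac{3815}{7888} \approx 0.48365$)
$\frac{1}{V{\left(-15 \right)} + z} = \frac{1}{32 + \frac{3815}{7888}} = \frac{1}{\frac{256231}{7888}} = \frac{7888}{256231}$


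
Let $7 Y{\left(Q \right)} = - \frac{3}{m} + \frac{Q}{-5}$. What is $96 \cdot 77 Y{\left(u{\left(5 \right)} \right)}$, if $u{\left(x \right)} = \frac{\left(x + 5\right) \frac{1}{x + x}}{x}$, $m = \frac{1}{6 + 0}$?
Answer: $- \frac{476256}{25} \approx -19050.0$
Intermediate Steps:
$m = \frac{1}{6} \approx 0.16667$
$u{\left(x \right)} = \frac{5 + x}{2 x^{2}}$ ($u{\left(x \right)} = \frac{\left(5 + x\right) \frac{1}{2 x}}{x} = \frac{\frac{1}{2} \frac{1}{x} \left(5 + x\right)}{x} = \frac{5 + x}{2 x^{2}}$)
$Y{\left(Q \right)} = - \frac{18}{7} - \frac{Q}{35}$ ($Y{\left(Q \right)} = \frac{- 3 \frac{1}{\frac{1}{6}} + \frac{Q}{-5}}{7} = \frac{\left(-3\right) 6 + Q \left(- \frac{1}{5}\right)}{7} = \frac{-18 - \frac{Q}{5}}{7} = - \frac{18}{7} - \frac{Q}{35}$)
$96 \cdot 77 Y{\left(u{\left(5 \right)} \right)} = 96 \cdot 77 \left(- \frac{18}{7} - \frac{\frac{1}{2} \cdot \frac{1}{25} \left(5 + 5\right)}{35}\right) = 7392 \left(- \frac{18}{7} - \frac{\frac{1}{2} \cdot \frac{1}{25} \cdot 10}{35}\right) = 7392 \left(- \frac{18}{7} - \frac{1}{175}\right) = 7392 \left(- \frac{451}{175}\right) = - \frac{476256}{25}$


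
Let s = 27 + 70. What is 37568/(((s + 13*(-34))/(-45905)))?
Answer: 344911808/69 ≈ 4.9987e+6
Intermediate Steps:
s = 97
37568/(((s + 13*(-34))/(-45905))) = 37568/(((97 + 13*(-34))/(-45905))) = 37568/(((97 - 442)*(-1/45905))) = 37568/((-345*(-1/45905))) = 37568/(69/9181) = 37568*(9181/69) = 344911808/69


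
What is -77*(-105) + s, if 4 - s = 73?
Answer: 8016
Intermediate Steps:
s = -69 (s = 4 - 1*73 = 4 - 73 = -69)
-77*(-105) + s = -77*(-105) - 69 = 8085 - 69 = 8016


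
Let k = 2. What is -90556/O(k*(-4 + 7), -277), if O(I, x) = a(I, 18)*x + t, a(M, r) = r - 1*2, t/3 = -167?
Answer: 90556/4933 ≈ 18.357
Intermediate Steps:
t = -501 (t = 3*(-167) = -501)
a(M, r) = -2 + r (a(M, r) = r - 2 = -2 + r)
O(I, x) = -501 + 16*x (O(I, x) = (-2 + 18)*x - 501 = 16*x - 501 = -501 + 16*x)
-90556/O(k*(-4 + 7), -277) = -90556/(-501 + 16*(-277)) = -90556/(-501 - 4432) = -90556/(-4933) = -90556*(-1/4933) = 90556/4933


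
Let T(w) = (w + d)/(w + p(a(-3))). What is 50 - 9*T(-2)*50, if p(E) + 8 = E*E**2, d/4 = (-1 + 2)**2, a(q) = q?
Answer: 2750/37 ≈ 74.324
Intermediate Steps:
d = 4 (d = 4*(-1 + 2)**2 = 4*1**2 = 4*1 = 4)
p(E) = -8 + E**3 (p(E) = -8 + E*E**2 = -8 + E**3)
T(w) = (4 + w)/(-35 + w) (T(w) = (w + 4)/(w + (-8 + (-3)**3)) = (4 + w)/(w + (-8 - 27)) = (4 + w)/(w - 35) = (4 + w)/(-35 + w))
50 - 9*T(-2)*50 = 50 - 9*(4 - 2)/(-35 - 2)*50 = 50 - 9*2/(-37)*50 = 50 - (-9)*2/37*50 = 50 - 9*(-2/37)*50 = 50 + (18/37)*50 = 50 + 900/37 = 2750/37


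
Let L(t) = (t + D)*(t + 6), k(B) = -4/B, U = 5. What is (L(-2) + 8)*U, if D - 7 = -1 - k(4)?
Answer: 140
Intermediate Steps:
D = 7 (D = 7 + (-1 - (-4)/4) = 7 + (-1 - 1*(-1)) = 7 + (-1 + 1) = 7 + 0 = 7)
L(t) = (6 + t)*(7 + t) (L(t) = (t + 7)*(t + 6) = (7 + t)*(6 + t) = (6 + t)*(7 + t))
(L(-2) + 8)*U = ((42 + (-2)² + 13*(-2)) + 8)*5 = ((42 + 4 - 26) + 8)*5 = (20 + 8)*5 = 28*5 = 140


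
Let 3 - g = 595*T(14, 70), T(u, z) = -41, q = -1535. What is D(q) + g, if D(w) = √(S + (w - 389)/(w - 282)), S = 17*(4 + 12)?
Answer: 24398 + 2*√225375229/1817 ≈ 24415.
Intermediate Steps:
S = 272 (S = 17*16 = 272)
D(w) = √(272 + (-389 + w)/(-282 + w)) (D(w) = √(272 + (w - 389)/(w - 282)) = √(272 + (-389 + w)/(-282 + w)))
g = 24398 (g = 3 - 595*(-41) = 3 - 1*(-24395) = 3 + 24395 = 24398)
D(q) + g = √((-77093 + 273*(-1535))/(-282 - 1535)) + 24398 = √((-77093 - 419055)/(-1817)) + 24398 = √(-1/1817*(-496148)) + 24398 = √(496148/1817) + 24398 = 2*√225375229/1817 + 24398 = 24398 + 2*√225375229/1817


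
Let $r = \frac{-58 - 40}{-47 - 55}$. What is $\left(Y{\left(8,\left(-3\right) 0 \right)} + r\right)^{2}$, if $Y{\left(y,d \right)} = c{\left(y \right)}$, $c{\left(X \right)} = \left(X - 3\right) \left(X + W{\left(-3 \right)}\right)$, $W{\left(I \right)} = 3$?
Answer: $\frac{8145316}{2601} \approx 3131.6$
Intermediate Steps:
$c{\left(X \right)} = \left(-3 + X\right) \left(3 + X\right)$ ($c{\left(X \right)} = \left(X - 3\right) \left(X + 3\right) = \left(-3 + X\right) \left(3 + X\right)$)
$Y{\left(y,d \right)} = -9 + y^{2}$
$r = \frac{49}{51}$ ($r = - \frac{98}{-102} = \left(-98\right) \left(- \frac{1}{102}\right) = \frac{49}{51} \approx 0.96078$)
$\left(Y{\left(8,\left(-3\right) 0 \right)} + r\right)^{2} = \left(\left(-9 + 8^{2}\right) + \frac{49}{51}\right)^{2} = \left(\left(-9 + 64\right) + \frac{49}{51}\right)^{2} = \left(55 + \frac{49}{51}\right)^{2} = \left(\frac{2854}{51}\right)^{2} = \frac{8145316}{2601}$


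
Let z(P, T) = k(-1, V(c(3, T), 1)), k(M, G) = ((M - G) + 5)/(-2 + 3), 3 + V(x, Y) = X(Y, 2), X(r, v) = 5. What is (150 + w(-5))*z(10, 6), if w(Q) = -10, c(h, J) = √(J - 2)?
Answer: 280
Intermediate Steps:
c(h, J) = √(-2 + J)
V(x, Y) = 2 (V(x, Y) = -3 + 5 = 2)
k(M, G) = 5 + M - G (k(M, G) = (5 + M - G)/1 = (5 + M - G)*1 = 5 + M - G)
z(P, T) = 2 (z(P, T) = 5 - 1 - 1*2 = 5 - 1 - 2 = 2)
(150 + w(-5))*z(10, 6) = (150 - 10)*2 = 140*2 = 280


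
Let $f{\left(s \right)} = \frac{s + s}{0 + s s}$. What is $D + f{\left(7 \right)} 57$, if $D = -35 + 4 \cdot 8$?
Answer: $\frac{93}{7} \approx 13.286$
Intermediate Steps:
$D = -3$ ($D = -35 + 32 = -3$)
$f{\left(s \right)} = \frac{2}{s}$ ($f{\left(s \right)} = \frac{2 s}{0 + s^{2}} = \frac{2 s}{s^{2}} = \frac{2}{s}$)
$D + f{\left(7 \right)} 57 = -3 + \frac{2}{7} \cdot 57 = -3 + \frac{114}{7} = \frac{93}{7}$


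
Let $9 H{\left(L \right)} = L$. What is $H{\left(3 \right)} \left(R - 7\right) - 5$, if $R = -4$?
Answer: $- \frac{26}{3} \approx -8.6667$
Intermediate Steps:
$H{\left(L \right)} = \frac{L}{9}$
$H{\left(3 \right)} \left(R - 7\right) - 5 = \frac{1}{9} \cdot 3 \left(-4 - 7\right) - 5 = \frac{-4 - 7}{3} - 5 = \frac{1}{3} \left(-11\right) - 5 = - \frac{11}{3} - 5 = - \frac{26}{3}$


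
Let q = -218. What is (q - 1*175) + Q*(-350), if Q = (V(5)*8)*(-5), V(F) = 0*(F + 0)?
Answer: -393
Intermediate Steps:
V(F) = 0 (V(F) = 0*F = 0)
Q = 0 (Q = (0*8)*(-5) = 0*(-5) = 0)
(q - 1*175) + Q*(-350) = (-218 - 1*175) + 0*(-350) = (-218 - 175) + 0 = -393 + 0 = -393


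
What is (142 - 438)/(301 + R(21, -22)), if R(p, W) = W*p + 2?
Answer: 296/159 ≈ 1.8616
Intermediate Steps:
R(p, W) = 2 + W*p
(142 - 438)/(301 + R(21, -22)) = (142 - 438)/(301 + (2 - 22*21)) = -296/(301 + (2 - 462)) = -296/(301 - 460) = -296/(-159) = -296*(-1/159) = 296/159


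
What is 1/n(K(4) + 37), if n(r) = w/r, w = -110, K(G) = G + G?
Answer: -9/22 ≈ -0.40909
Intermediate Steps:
K(G) = 2*G
n(r) = -110/r
1/n(K(4) + 37) = 1/(-110/(2*4 + 37)) = 1/(-110/(8 + 37)) = 1/(-110/45) = 1/(-110*1/45) = 1/(-22/9) = -9/22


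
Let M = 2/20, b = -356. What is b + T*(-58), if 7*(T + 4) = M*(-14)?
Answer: -562/5 ≈ -112.40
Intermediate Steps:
M = 1/10 (M = 2*(1/20) = 1/10 ≈ 0.10000)
T = -21/5 (T = -4 + ((1/10)*(-14))/7 = -4 + (1/7)*(-7/5) = -4 - 1/5 = -21/5 ≈ -4.2000)
b + T*(-58) = -356 - 21/5*(-58) = -356 + 1218/5 = -562/5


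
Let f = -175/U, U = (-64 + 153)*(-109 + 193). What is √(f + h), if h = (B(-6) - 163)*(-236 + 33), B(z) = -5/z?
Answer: √9387281319/534 ≈ 181.44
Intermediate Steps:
U = 7476 (U = 89*84 = 7476)
f = -25/1068 (f = -175/7476 = -175*1/7476 = -25/1068 ≈ -0.023408)
h = 197519/6 (h = (-5/(-6) - 163)*(-236 + 33) = (-5*(-⅙) - 163)*(-203) = (⅚ - 163)*(-203) = -973/6*(-203) = 197519/6 ≈ 32920.)
√(f + h) = √(-25/1068 + 197519/6) = √(35158357/1068) = √9387281319/534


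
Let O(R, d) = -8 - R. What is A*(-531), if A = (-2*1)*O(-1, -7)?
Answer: -7434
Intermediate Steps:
A = 14 (A = (-2*1)*(-8 - 1*(-1)) = -2*(-8 + 1) = -2*(-7) = 14)
A*(-531) = 14*(-531) = -7434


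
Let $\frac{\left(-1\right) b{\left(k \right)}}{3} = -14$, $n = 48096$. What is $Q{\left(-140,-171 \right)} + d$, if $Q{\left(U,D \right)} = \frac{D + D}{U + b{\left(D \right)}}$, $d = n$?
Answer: $\frac{2356875}{49} \approx 48100.0$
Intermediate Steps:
$d = 48096$
$b{\left(k \right)} = 42$ ($b{\left(k \right)} = \left(-3\right) \left(-14\right) = 42$)
$Q{\left(U,D \right)} = \frac{2 D}{42 + U}$ ($Q{\left(U,D \right)} = \frac{D + D}{U + 42} = \frac{2 D}{42 + U}$)
$Q{\left(-140,-171 \right)} + d = 2 \left(-171\right) \frac{1}{42 - 140} + 48096 = 2 \left(-171\right) \frac{1}{-98} + 48096 = 2 \left(-171\right) \left(- \frac{1}{98}\right) + 48096 = \frac{171}{49} + 48096 = \frac{2356875}{49}$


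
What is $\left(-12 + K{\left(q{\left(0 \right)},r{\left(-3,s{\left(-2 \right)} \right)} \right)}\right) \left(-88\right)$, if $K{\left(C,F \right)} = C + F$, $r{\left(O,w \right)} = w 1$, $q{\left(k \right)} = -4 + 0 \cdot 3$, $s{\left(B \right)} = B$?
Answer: $1584$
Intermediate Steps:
$q{\left(k \right)} = -4$ ($q{\left(k \right)} = -4 + 0 = -4$)
$r{\left(O,w \right)} = w$
$\left(-12 + K{\left(q{\left(0 \right)},r{\left(-3,s{\left(-2 \right)} \right)} \right)}\right) \left(-88\right) = \left(-12 - 6\right) \left(-88\right) = \left(-18\right) \left(-88\right) = 1584$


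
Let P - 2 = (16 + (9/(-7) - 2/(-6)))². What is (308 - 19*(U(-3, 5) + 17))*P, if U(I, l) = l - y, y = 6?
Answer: 402952/441 ≈ 913.72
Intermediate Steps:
U(I, l) = -6 + l (U(I, l) = l - 1*6 = l - 6 = -6 + l)
P = 100738/441 (P = 2 + (16 + (9/(-7) - 2/(-6)))² = 2 + (16 + (9*(-⅐) - 2*(-⅙)))² = 2 + (16 + (-9/7 + ⅓))² = 2 + (16 - 20/21)² = 2 + (316/21)² = 2 + 99856/441 = 100738/441 ≈ 228.43)
(308 - 19*(U(-3, 5) + 17))*P = (308 - 19*((-6 + 5) + 17))*(100738/441) = (308 - 19*(-1 + 17))*(100738/441) = (308 - 19*16)*(100738/441) = (308 - 304)*(100738/441) = 4*(100738/441) = 402952/441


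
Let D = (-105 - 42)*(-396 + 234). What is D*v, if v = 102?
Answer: 2429028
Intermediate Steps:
D = 23814 (D = -147*(-162) = 23814)
D*v = 23814*102 = 2429028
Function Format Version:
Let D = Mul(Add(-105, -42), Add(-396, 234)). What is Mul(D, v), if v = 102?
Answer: 2429028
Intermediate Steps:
D = 23814 (D = Mul(-147, -162) = 23814)
Mul(D, v) = Mul(23814, 102) = 2429028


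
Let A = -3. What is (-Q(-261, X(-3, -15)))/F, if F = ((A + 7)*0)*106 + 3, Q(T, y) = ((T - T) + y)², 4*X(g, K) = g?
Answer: -3/16 ≈ -0.18750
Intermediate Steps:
X(g, K) = g/4
Q(T, y) = y² (Q(T, y) = (0 + y)² = y²)
F = 3 (F = ((-3 + 7)*0)*106 + 3 = (4*0)*106 + 3 = 0*106 + 3 = 0 + 3 = 3)
(-Q(-261, X(-3, -15)))/F = -((¼)*(-3))²/3 = -(-¾)²*(⅓) = -1*9/16*(⅓) = -9/16*⅓ = -3/16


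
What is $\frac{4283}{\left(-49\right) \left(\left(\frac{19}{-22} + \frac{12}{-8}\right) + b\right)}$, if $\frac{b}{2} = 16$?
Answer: $- \frac{47113}{15974} \approx -2.9494$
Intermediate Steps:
$b = 32$ ($b = 2 \cdot 16 = 32$)
$\frac{4283}{\left(-49\right) \left(\left(\frac{19}{-22} + \frac{12}{-8}\right) + b\right)} = \frac{4283}{\left(-49\right) \left(\left(\frac{19}{-22} + \frac{12}{-8}\right) + 32\right)} = \frac{4283}{\left(-49\right) \left(\left(19 \left(- \frac{1}{22}\right) + 12 \left(- \frac{1}{8}\right)\right) + 32\right)} = \frac{4283}{\left(-49\right) \left(\left(- \frac{19}{22} - \frac{3}{2}\right) + 32\right)} = \frac{4283}{\left(-49\right) \left(- \frac{26}{11} + 32\right)} = \frac{4283}{\left(-49\right) \frac{326}{11}} = \frac{4283}{- \frac{15974}{11}} = 4283 \left(- \frac{11}{15974}\right) = - \frac{47113}{15974}$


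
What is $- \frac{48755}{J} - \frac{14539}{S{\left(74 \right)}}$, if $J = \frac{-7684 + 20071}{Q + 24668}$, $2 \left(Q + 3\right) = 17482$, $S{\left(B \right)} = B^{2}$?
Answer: $- \frac{8918993480873}{67831212} \approx -1.3149 \cdot 10^{5}$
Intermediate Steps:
$Q = 8738$ ($Q = -3 + \frac{1}{2} \cdot 17482 = -3 + 8741 = 8738$)
$J = \frac{12387}{33406}$ ($J = \frac{-7684 + 20071}{8738 + 24668} = \frac{12387}{33406} \approx 0.3708$)
$- \frac{48755}{J} - \frac{14539}{S{\left(74 \right)}} = - \frac{48755}{\frac{12387}{33406}} - \frac{14539}{74^{2}} = \left(-48755\right) \frac{33406}{12387} - \frac{14539}{5476} = - \frac{1628709530}{12387} - \frac{14539}{5476} = - \frac{8918993480873}{67831212}$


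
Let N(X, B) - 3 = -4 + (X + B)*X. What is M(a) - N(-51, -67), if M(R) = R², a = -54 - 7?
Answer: -2296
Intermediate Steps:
N(X, B) = -1 + X*(B + X) (N(X, B) = 3 + (-4 + (X + B)*X) = 3 + (-4 + (B + X)*X) = 3 + (-4 + X*(B + X)) = -1 + X*(B + X))
a = -61
M(a) - N(-51, -67) = (-61)² - (-1 + (-51)² - 67*(-51)) = 3721 - (-1 + 2601 + 3417) = 3721 - 1*6017 = 3721 - 6017 = -2296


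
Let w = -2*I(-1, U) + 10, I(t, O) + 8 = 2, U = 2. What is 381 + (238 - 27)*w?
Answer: 5023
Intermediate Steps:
I(t, O) = -6 (I(t, O) = -8 + 2 = -6)
w = 22 (w = -2*(-6) + 10 = 12 + 10 = 22)
381 + (238 - 27)*w = 381 + (238 - 27)*22 = 381 + 211*22 = 381 + 4642 = 5023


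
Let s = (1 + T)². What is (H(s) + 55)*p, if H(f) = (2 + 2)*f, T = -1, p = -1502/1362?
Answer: -41305/681 ≈ -60.653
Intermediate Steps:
p = -751/681 (p = -1502*1/1362 = -751/681 ≈ -1.1028)
s = 0 (s = (1 - 1)² = 0² = 0)
H(f) = 4*f
(H(s) + 55)*p = (4*0 + 55)*(-751/681) = (0 + 55)*(-751/681) = 55*(-751/681) = -41305/681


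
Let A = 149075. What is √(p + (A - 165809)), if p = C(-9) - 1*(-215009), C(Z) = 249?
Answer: 2*√49631 ≈ 445.56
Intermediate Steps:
p = 215258 (p = 249 - 1*(-215009) = 249 + 215009 = 215258)
√(p + (A - 165809)) = √(215258 + (149075 - 165809)) = √(215258 - 16734) = √198524 = 2*√49631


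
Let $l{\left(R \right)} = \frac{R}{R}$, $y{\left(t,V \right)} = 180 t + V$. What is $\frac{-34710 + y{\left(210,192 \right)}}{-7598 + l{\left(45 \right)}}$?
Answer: $- \frac{3282}{7597} \approx -0.43201$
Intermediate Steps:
$y{\left(t,V \right)} = V + 180 t$
$l{\left(R \right)} = 1$
$\frac{-34710 + y{\left(210,192 \right)}}{-7598 + l{\left(45 \right)}} = \frac{-34710 + \left(192 + 180 \cdot 210\right)}{-7598 + 1} = \frac{-34710 + \left(192 + 37800\right)}{-7597} = \left(-34710 + 37992\right) \left(- \frac{1}{7597}\right) = 3282 \left(- \frac{1}{7597}\right) = - \frac{3282}{7597}$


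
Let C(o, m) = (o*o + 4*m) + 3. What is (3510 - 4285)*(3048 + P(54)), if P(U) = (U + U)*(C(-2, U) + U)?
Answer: -25547100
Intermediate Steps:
C(o, m) = 3 + o² + 4*m (C(o, m) = (o² + 4*m) + 3 = 3 + o² + 4*m)
P(U) = 2*U*(7 + 5*U) (P(U) = (U + U)*((3 + (-2)² + 4*U) + U) = (2*U)*((3 + 4 + 4*U) + U) = (2*U)*((7 + 4*U) + U) = (2*U)*(7 + 5*U) = 2*U*(7 + 5*U))
(3510 - 4285)*(3048 + P(54)) = (3510 - 4285)*(3048 + 2*54*(7 + 5*54)) = -775*(3048 + 2*54*(7 + 270)) = -775*(3048 + 2*54*277) = -775*(3048 + 29916) = -775*32964 = -25547100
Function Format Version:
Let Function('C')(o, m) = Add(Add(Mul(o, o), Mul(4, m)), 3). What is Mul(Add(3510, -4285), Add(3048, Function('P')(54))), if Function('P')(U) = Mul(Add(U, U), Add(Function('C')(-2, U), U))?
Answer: -25547100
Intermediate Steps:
Function('C')(o, m) = Add(3, Pow(o, 2), Mul(4, m)) (Function('C')(o, m) = Add(Add(Pow(o, 2), Mul(4, m)), 3) = Add(3, Pow(o, 2), Mul(4, m)))
Function('P')(U) = Mul(2, U, Add(7, Mul(5, U))) (Function('P')(U) = Mul(Add(U, U), Add(Add(3, Pow(-2, 2), Mul(4, U)), U)) = Mul(Mul(2, U), Add(Add(3, 4, Mul(4, U)), U)) = Mul(Mul(2, U), Add(Add(7, Mul(4, U)), U)) = Mul(Mul(2, U), Add(7, Mul(5, U))) = Mul(2, U, Add(7, Mul(5, U))))
Mul(Add(3510, -4285), Add(3048, Function('P')(54))) = Mul(Add(3510, -4285), Add(3048, Mul(2, 54, Add(7, Mul(5, 54))))) = Mul(-775, Add(3048, Mul(2, 54, Add(7, 270)))) = Mul(-775, Add(3048, Mul(2, 54, 277))) = Mul(-775, Add(3048, 29916)) = Mul(-775, 32964) = -25547100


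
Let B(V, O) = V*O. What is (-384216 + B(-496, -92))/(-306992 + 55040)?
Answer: 42323/31494 ≈ 1.3438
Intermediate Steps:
B(V, O) = O*V
(-384216 + B(-496, -92))/(-306992 + 55040) = (-384216 - 92*(-496))/(-306992 + 55040) = (-384216 + 45632)/(-251952) = -338584*(-1/251952) = 42323/31494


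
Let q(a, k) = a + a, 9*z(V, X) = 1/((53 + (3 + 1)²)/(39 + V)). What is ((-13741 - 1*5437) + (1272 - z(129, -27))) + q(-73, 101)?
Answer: -3736820/207 ≈ -18052.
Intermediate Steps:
z(V, X) = 13/207 + V/621 (z(V, X) = 1/(9*(((53 + (3 + 1)²)/(39 + V)))) = 1/(9*(((53 + 4²)/(39 + V)))) = 1/(9*(((53 + 16)/(39 + V)))) = 1/(9*((69/(39 + V)))) = (13/23 + V/69)/9 = 13/207 + V/621)
q(a, k) = 2*a
((-13741 - 1*5437) + (1272 - z(129, -27))) + q(-73, 101) = ((-13741 - 1*5437) + (1272 - (13/207 + (1/621)*129))) + 2*(-73) = ((-13741 - 5437) + (1272 - (13/207 + 43/207))) - 146 = (-19178 + (1272 - 1*56/207)) - 146 = (-19178 + (1272 - 56/207)) - 146 = (-19178 + 263248/207) - 146 = -3706598/207 - 146 = -3736820/207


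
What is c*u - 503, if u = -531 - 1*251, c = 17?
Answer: -13797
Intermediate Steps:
u = -782 (u = -531 - 251 = -782)
c*u - 503 = 17*(-782) - 503 = -13294 - 503 = -13797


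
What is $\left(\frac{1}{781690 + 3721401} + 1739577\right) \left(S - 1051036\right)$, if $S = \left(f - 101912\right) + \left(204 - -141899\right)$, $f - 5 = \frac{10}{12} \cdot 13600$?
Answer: $- \frac{23488827056695888160}{13509273} \approx -1.7387 \cdot 10^{12}$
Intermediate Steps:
$f = \frac{34015}{3}$ ($f = 5 + \frac{10}{12} \cdot 13600 = 5 + 10 \cdot \frac{1}{12} \cdot 13600 = 5 + \frac{5}{6} \cdot 13600 = 5 + \frac{34000}{3} = \frac{34015}{3} \approx 11338.0$)
$S = \frac{154588}{3}$ ($S = \left(\frac{34015}{3} - 101912\right) + \left(204 - -141899\right) = - \frac{271721}{3} + \left(204 + 141899\right) = - \frac{271721}{3} + 142103 = \frac{154588}{3} \approx 51529.0$)
$\left(\frac{1}{781690 + 3721401} + 1739577\right) \left(S - 1051036\right) = \left(\frac{1}{781690 + 3721401} + 1739577\right) \left(\frac{154588}{3} - 1051036\right) = \left(\frac{1}{4503091} + 1739577\right) \left(- \frac{2998520}{3}\right) = \frac{7833473532508}{4503091} \left(- \frac{2998520}{3}\right) = - \frac{23488827056695888160}{13509273}$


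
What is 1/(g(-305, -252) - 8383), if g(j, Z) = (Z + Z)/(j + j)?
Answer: -305/2556563 ≈ -0.00011930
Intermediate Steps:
g(j, Z) = Z/j (g(j, Z) = (2*Z)/((2*j)) = (2*Z)*(1/(2*j)) = Z/j)
1/(g(-305, -252) - 8383) = 1/(-252/(-305) - 8383) = 1/(-252*(-1/305) - 8383) = 1/(252/305 - 8383) = 1/(-2556563/305) = -305/2556563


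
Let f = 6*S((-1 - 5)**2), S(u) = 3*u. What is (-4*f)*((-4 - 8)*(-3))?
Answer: -93312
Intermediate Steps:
f = 648 (f = 6*(3*(-1 - 5)**2) = 6*(3*(-6)**2) = 6*(3*36) = 6*108 = 648)
(-4*f)*((-4 - 8)*(-3)) = (-4*648)*((-4 - 8)*(-3)) = -(-31104)*(-3) = -2592*36 = -93312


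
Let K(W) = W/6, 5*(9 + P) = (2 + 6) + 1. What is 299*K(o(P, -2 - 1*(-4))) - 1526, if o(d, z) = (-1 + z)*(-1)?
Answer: -9455/6 ≈ -1575.8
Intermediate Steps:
P = -36/5 (P = -9 + ((2 + 6) + 1)/5 = -9 + (8 + 1)/5 = -9 + (1/5)*9 = -9 + 9/5 = -36/5 ≈ -7.2000)
o(d, z) = 1 - z
K(W) = W/6 (K(W) = W*(1/6) = W/6)
299*K(o(P, -2 - 1*(-4))) - 1526 = 299*((1 - (-2 - 1*(-4)))/6) - 1526 = 299*((1 - (-2 + 4))/6) - 1526 = 299*((1 - 1*2)/6) - 1526 = 299*((1 - 2)/6) - 1526 = 299*((1/6)*(-1)) - 1526 = 299*(-1/6) - 1526 = -299/6 - 1526 = -9455/6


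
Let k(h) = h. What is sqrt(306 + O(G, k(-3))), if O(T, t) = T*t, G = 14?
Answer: 2*sqrt(66) ≈ 16.248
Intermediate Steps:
sqrt(306 + O(G, k(-3))) = sqrt(306 + 14*(-3)) = sqrt(306 - 42) = sqrt(264) = 2*sqrt(66)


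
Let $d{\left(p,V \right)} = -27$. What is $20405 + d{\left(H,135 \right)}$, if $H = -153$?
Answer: $20378$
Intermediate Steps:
$20405 + d{\left(H,135 \right)} = 20405 - 27 = 20378$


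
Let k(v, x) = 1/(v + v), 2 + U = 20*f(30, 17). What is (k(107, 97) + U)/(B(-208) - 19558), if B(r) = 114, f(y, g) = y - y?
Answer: 427/4161016 ≈ 0.00010262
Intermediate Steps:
f(y, g) = 0
U = -2 (U = -2 + 20*0 = -2 + 0 = -2)
k(v, x) = 1/(2*v)
(k(107, 97) + U)/(B(-208) - 19558) = ((½)/107 - 2)/(114 - 19558) = ((½)*(1/107) - 2)/(-19444) = (1/214 - 2)*(-1/19444) = -427/214*(-1/19444) = 427/4161016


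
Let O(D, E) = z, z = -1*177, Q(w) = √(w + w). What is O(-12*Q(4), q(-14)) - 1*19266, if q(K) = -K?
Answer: -19443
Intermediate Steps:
Q(w) = √2*√w (Q(w) = √(2*w) = √2*√w)
z = -177
O(D, E) = -177
O(-12*Q(4), q(-14)) - 1*19266 = -177 - 1*19266 = -177 - 19266 = -19443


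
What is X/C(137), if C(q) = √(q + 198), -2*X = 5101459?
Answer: -5101459*√335/670 ≈ -1.3936e+5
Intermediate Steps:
X = -5101459/2 (X = -½*5101459 = -5101459/2 ≈ -2.5507e+6)
C(q) = √(198 + q)
X/C(137) = -5101459/(2*√(198 + 137)) = -5101459*√335/335/2 = -5101459*√335/670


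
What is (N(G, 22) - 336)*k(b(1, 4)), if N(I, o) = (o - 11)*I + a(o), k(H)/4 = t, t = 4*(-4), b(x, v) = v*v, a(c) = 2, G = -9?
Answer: 27712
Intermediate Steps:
b(x, v) = v**2
t = -16
k(H) = -64 (k(H) = 4*(-16) = -64)
N(I, o) = 2 + I*(-11 + o) (N(I, o) = (o - 11)*I + 2 = (-11 + o)*I + 2 = I*(-11 + o) + 2 = 2 + I*(-11 + o))
(N(G, 22) - 336)*k(b(1, 4)) = ((2 - 11*(-9) - 9*22) - 336)*(-64) = ((2 + 99 - 198) - 336)*(-64) = (-97 - 336)*(-64) = -433*(-64) = 27712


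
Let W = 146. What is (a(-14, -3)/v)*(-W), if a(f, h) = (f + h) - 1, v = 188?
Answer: 657/47 ≈ 13.979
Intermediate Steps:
a(f, h) = -1 + f + h
(a(-14, -3)/v)*(-W) = ((-1 - 14 - 3)/188)*(-1*146) = -18*1/188*(-146) = -9/94*(-146) = 657/47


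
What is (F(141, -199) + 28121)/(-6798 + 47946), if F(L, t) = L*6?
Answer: 28967/41148 ≈ 0.70397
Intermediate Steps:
F(L, t) = 6*L
(F(141, -199) + 28121)/(-6798 + 47946) = (6*141 + 28121)/(-6798 + 47946) = (846 + 28121)/41148 = 28967*(1/41148) = 28967/41148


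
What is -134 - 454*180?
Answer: -81854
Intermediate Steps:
-134 - 454*180 = -134 - 81720 = -81854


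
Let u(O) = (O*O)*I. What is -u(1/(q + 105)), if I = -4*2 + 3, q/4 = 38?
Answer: 5/66049 ≈ 7.5701e-5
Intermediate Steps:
q = 152 (q = 4*38 = 152)
I = -5 (I = -8 + 3 = -5)
u(O) = -5*O**2 (u(O) = (O*O)*(-5) = O**2*(-5) = -5*O**2)
-u(1/(q + 105)) = -(-5)*(1/(152 + 105))**2 = -(-5)*(1/257)**2 = -(-5)/66049 = -1*(-5/66049) = 5/66049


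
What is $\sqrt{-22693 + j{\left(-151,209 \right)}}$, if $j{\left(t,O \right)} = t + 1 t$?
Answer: $3 i \sqrt{2555} \approx 151.64 i$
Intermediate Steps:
$j{\left(t,O \right)} = 2 t$ ($j{\left(t,O \right)} = t + t = 2 t$)
$\sqrt{-22693 + j{\left(-151,209 \right)}} = \sqrt{-22693 + 2 \left(-151\right)} = \sqrt{-22693 - 302} = \sqrt{-22995} = 3 i \sqrt{2555}$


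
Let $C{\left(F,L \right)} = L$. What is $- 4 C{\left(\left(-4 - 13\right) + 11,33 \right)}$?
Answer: $-132$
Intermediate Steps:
$- 4 C{\left(\left(-4 - 13\right) + 11,33 \right)} = \left(-4\right) 33 = -132$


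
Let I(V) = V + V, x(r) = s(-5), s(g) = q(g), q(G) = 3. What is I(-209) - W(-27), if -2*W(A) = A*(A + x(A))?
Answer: -94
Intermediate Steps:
s(g) = 3
x(r) = 3
W(A) = -A*(3 + A)/2 (W(A) = -A*(A + 3)/2 = -A*(3 + A)/2)
I(V) = 2*V
I(-209) - W(-27) = 2*(-209) - (-1)*(-27)*(3 - 27)/2 = -418 - (-1)*(-27)*(-24)/2 = -418 - 1*(-324) = -418 + 324 = -94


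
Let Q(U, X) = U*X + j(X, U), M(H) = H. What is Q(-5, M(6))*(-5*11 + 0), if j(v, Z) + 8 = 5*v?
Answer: 440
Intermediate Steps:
j(v, Z) = -8 + 5*v
Q(U, X) = -8 + 5*X + U*X (Q(U, X) = U*X + (-8 + 5*X) = -8 + 5*X + U*X)
Q(-5, M(6))*(-5*11 + 0) = (-8 + 5*6 - 5*6)*(-5*11 + 0) = (-8 + 30 - 30)*(-55 + 0) = -8*(-55) = 440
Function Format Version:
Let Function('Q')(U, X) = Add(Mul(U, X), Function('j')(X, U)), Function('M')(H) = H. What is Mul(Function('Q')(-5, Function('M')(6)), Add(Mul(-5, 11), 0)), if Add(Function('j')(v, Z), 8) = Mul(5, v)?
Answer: 440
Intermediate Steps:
Function('j')(v, Z) = Add(-8, Mul(5, v))
Function('Q')(U, X) = Add(-8, Mul(5, X), Mul(U, X)) (Function('Q')(U, X) = Add(Mul(U, X), Add(-8, Mul(5, X))) = Add(-8, Mul(5, X), Mul(U, X)))
Mul(Function('Q')(-5, Function('M')(6)), Add(Mul(-5, 11), 0)) = Mul(Add(-8, Mul(5, 6), Mul(-5, 6)), Add(Mul(-5, 11), 0)) = Mul(Add(-8, 30, -30), Add(-55, 0)) = Mul(-8, -55) = 440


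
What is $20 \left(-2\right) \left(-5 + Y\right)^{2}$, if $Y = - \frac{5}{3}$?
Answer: $- \frac{16000}{9} \approx -1777.8$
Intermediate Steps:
$Y = - \frac{5}{3}$ ($Y = \left(-5\right) \frac{1}{3} = - \frac{5}{3} \approx -1.6667$)
$20 \left(-2\right) \left(-5 + Y\right)^{2} = 20 \left(-2\right) \left(-5 - \frac{5}{3}\right)^{2} = - 40 \left(- \frac{20}{3}\right)^{2} = \left(-40\right) \frac{400}{9} = - \frac{16000}{9}$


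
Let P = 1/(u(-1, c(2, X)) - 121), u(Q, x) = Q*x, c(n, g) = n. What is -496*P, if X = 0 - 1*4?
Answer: 496/123 ≈ 4.0325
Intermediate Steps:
X = -4 (X = 0 - 4 = -4)
P = -1/123 (P = 1/(-1*2 - 121) = 1/(-2 - 121) = 1/(-123) = -1/123 ≈ -0.0081301)
-496*P = -496*(-1/123) = 496/123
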